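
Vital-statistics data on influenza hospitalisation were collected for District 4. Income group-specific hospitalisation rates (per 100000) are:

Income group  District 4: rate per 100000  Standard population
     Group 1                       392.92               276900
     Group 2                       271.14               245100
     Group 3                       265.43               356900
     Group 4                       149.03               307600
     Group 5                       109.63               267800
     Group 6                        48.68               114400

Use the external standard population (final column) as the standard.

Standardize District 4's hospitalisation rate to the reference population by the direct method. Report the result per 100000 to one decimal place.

223.6

Standard total = 1568700; weights = 0.1765, 0.1562, 0.2275, 0.1961, 0.1707, 0.0729.
Standardized rate: 0.1765×392.92 + 0.1562×271.14 + 0.2275×265.43 + 0.1961×149.03 + 0.1707×109.63 + 0.0729×48.68 = 223.5975 per 100000.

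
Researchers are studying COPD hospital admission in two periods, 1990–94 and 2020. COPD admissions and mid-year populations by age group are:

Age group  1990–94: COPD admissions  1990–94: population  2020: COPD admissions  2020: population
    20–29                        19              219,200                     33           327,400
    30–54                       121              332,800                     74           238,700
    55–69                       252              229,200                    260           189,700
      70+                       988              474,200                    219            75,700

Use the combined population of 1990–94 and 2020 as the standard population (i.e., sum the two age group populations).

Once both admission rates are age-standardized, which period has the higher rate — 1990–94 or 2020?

2020

Age-specific rates per 10,000 for 1990–94: 0.87, 3.64, 10.99, 20.84.
For 2020: 1.01, 3.10, 13.71, 28.93.
Combined standard total = 2,086,900; weights = 0.2619, 0.2739, 0.2007, 0.2635.
1990–94: 0.2619×0.87 + 0.2739×3.64 + 0.2007×10.99 + 0.2635×20.84 = 8.9197 per 10,000.
2020: 0.2619×1.01 + 0.2739×3.10 + 0.2007×13.71 + 0.2635×28.93 = 11.4872 per 10,000.
The crude rates (10.99 vs 7.05) would put 1990–94 higher, but that reflects its age composition; once standardized to a common age structure, 2020 has the higher underlying rate.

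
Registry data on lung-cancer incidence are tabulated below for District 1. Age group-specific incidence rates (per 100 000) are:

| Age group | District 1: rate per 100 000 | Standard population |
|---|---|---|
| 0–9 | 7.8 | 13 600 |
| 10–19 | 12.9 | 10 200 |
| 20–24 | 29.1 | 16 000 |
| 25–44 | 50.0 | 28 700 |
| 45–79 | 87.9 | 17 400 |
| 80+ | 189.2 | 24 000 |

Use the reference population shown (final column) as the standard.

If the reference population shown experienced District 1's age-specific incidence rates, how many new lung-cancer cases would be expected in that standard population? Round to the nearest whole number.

82

Expected new lung-cancer cases = Σ (standard pop × age-specific rate ÷ 100 000)
= 13 600×7.8/100 000 + 10 200×12.9/100 000 + 16 000×29.1/100 000 + 28 700×50.0/100 000 + 17 400×87.9/100 000 + 24 000×189.2/100 000
= 1.06 + 1.32 + 4.66 + 14.35 + 15.29 + 45.41 = 82.09.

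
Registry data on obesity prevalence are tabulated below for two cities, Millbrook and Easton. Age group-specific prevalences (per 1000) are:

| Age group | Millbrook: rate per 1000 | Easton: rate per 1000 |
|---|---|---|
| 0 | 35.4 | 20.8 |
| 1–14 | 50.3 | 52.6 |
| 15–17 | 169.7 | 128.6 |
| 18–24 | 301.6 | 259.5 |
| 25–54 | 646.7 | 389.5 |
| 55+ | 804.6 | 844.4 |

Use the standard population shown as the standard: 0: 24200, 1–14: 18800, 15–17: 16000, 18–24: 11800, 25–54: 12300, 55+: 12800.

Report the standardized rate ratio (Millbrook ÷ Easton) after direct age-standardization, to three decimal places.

Standard total = 95900; weights = 0.2523, 0.1960, 0.1668, 0.1230, 0.1283, 0.1335.
Millbrook: 0.2523×35.4 + 0.1960×50.3 + 0.1668×169.7 + 0.1230×301.6 + 0.1283×646.7 + 0.1335×804.6 = 274.5536 per 1000.
Easton: 0.2523×20.8 + 0.1960×52.6 + 0.1668×128.6 + 0.1230×259.5 + 0.1283×389.5 + 0.1335×844.4 = 231.6070 per 1000.
Ratio = 274.5536 ÷ 231.6070 = 1.18543.

1.185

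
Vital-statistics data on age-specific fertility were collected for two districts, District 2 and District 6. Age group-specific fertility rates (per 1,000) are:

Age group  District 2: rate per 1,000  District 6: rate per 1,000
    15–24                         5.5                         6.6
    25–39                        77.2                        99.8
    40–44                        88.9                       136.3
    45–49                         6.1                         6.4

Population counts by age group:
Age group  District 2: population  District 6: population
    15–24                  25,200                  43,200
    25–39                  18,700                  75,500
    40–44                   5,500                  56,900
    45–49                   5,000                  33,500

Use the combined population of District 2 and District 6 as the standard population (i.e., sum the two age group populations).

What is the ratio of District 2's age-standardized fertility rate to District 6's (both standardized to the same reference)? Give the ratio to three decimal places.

0.722

Combined standard total = 263,500; weights = 0.2596, 0.3575, 0.2368, 0.1461.
District 2: 0.2596×5.5 + 0.3575×77.2 + 0.2368×88.9 + 0.1461×6.1 = 50.9702 per 1,000.
District 6: 0.2596×6.6 + 0.3575×99.8 + 0.2368×136.3 + 0.1461×6.4 = 70.6039 per 1,000.
Ratio = 50.9702 ÷ 70.6039 = 0.72192.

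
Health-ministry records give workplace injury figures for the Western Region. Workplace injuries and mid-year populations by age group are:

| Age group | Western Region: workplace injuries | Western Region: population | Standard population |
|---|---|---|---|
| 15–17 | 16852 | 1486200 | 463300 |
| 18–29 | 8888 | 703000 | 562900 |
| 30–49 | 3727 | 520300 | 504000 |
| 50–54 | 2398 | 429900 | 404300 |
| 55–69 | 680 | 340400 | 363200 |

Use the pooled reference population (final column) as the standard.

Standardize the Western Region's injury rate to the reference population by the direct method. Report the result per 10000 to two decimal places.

82.52

Age-specific rates per 10000 for the Western Region: 113.39, 126.43, 71.63, 55.78, 19.98.
Standard total = 2297700; weights = 0.2016, 0.2450, 0.2193, 0.1760, 0.1581.
Standardized rate: 0.2016×113.39 + 0.2450×126.43 + 0.2193×71.63 + 0.1760×55.78 + 0.1581×19.98 = 82.5219 per 10000.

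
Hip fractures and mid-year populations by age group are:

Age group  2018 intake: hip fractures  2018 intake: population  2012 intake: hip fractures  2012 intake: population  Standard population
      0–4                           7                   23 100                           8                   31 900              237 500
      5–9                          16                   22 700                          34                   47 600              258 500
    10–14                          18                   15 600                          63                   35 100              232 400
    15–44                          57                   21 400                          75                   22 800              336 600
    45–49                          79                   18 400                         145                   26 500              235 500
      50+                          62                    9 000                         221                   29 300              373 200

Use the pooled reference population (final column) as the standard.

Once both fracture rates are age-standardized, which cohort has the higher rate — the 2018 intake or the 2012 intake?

Age-specific rates per 100 000 for the 2018 intake: 30.30, 70.48, 115.38, 266.36, 429.35, 688.89.
For the 2012 intake: 25.08, 71.43, 179.49, 328.95, 547.17, 754.27.
Standard total = 1 673 700; weights = 0.1419, 0.1544, 0.1389, 0.2011, 0.1407, 0.2230.
The 2018 intake: 0.1419×30.30 + 0.1544×70.48 + 0.1389×115.38 + 0.2011×266.36 + 0.1407×429.35 + 0.2230×688.89 = 298.7946 per 100 000.
The 2012 intake: 0.1419×25.08 + 0.1544×71.43 + 0.1389×179.49 + 0.2011×328.95 + 0.1407×547.17 + 0.2230×754.27 = 350.8440 per 100 000.

2012 intake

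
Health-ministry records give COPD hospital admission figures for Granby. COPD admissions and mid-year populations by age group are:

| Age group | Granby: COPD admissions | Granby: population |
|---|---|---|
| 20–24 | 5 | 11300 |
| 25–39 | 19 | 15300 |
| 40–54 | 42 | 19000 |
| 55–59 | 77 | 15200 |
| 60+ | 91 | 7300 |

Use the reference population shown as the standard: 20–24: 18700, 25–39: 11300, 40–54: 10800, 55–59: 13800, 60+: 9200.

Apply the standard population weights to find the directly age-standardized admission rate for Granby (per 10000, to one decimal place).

Age-specific rates per 10000 for Granby: 4.42, 12.42, 22.11, 50.66, 124.66.
Standard total = 63800; weights = 0.2931, 0.1771, 0.1693, 0.2163, 0.1442.
Standardized rate: 0.2931×4.42 + 0.1771×12.42 + 0.1693×22.11 + 0.2163×50.66 + 0.1442×124.66 = 36.1714 per 10000.

36.2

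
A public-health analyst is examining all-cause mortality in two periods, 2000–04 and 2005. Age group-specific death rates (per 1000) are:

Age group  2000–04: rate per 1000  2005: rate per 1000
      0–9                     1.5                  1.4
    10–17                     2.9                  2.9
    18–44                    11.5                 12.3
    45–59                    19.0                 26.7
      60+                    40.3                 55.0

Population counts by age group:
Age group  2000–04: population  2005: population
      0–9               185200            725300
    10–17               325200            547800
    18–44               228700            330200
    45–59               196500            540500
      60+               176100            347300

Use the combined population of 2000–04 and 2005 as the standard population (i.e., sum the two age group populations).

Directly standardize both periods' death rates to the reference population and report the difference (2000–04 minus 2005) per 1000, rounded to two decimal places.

Combined standard total = 3602800; weights = 0.2527, 0.2423, 0.1551, 0.2046, 0.1453.
2000–04: 0.2527×1.5 + 0.2423×2.9 + 0.1551×11.5 + 0.2046×19.0 + 0.1453×40.3 = 12.6071 per 1000.
2005: 0.2527×1.4 + 0.2423×2.9 + 0.1551×12.3 + 0.2046×26.7 + 0.1453×55.0 = 16.4166 per 1000.
Difference = 12.6071 − 16.4166 = -3.8095.

-3.81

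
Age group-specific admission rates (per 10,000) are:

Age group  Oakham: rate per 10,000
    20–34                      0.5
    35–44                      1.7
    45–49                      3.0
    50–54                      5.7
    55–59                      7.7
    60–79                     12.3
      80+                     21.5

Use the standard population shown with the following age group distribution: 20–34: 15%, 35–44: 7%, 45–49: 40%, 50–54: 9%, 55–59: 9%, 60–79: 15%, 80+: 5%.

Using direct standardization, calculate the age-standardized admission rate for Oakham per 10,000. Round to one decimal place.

5.5

Standard weights: 0.15, 0.07, 0.40, 0.09, 0.09, 0.15, 0.05.
Standardized rate: 0.1500×0.5 + 0.0700×1.7 + 0.4000×3.0 + 0.0900×5.7 + 0.0900×7.7 + 0.1500×12.3 + 0.0500×21.5 = 5.5200 per 10,000.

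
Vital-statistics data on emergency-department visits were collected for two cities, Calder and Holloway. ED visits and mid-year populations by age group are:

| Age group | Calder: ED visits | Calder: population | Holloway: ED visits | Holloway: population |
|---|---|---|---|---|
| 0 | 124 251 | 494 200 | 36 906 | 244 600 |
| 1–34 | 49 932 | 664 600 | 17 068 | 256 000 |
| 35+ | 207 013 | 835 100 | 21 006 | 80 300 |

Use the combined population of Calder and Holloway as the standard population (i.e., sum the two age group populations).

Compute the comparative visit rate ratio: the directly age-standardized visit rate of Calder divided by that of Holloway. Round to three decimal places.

Age-specific rates per 1 000 for Calder: 251.418, 75.131, 247.890.
For Holloway: 150.883, 66.672, 261.594.
Combined standard total = 2 574 800; weights = 0.2869, 0.3575, 0.3555.
Calder: 0.2869×251.418 + 0.3575×75.131 + 0.3555×247.890 = 187.1338 per 1 000.
Holloway: 0.2869×150.883 + 0.3575×66.672 + 0.3555×261.594 = 160.1343 per 1 000.
Ratio = 187.1338 ÷ 160.1343 = 1.16861.

1.169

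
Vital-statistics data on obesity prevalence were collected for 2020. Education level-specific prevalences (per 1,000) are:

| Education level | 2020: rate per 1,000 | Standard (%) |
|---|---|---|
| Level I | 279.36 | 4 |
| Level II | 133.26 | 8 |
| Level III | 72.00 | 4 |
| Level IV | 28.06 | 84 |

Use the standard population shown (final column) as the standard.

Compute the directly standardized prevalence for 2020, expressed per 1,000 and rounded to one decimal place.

Standard weights: 0.04, 0.08, 0.04, 0.84.
Standardized rate: 0.0400×279.36 + 0.0800×133.26 + 0.0400×72.00 + 0.8400×28.06 = 48.2856 per 1,000.

48.3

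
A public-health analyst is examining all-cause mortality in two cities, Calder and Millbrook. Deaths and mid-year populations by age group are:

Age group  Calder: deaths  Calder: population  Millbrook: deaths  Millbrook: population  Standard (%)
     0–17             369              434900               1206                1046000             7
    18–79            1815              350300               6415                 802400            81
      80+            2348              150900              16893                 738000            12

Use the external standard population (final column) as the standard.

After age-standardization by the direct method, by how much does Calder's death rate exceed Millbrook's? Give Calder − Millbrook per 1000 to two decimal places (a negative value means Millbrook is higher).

-3.18

Age-specific rates per 1000 for Calder: 0.848, 5.181, 15.560.
For Millbrook: 1.153, 7.995, 22.890.
Standard weights: 0.07, 0.81, 0.12.
Calder: 0.0700×0.848 + 0.8100×5.181 + 0.1200×15.560 = 6.1234 per 1000.
Millbrook: 0.0700×1.153 + 0.8100×7.995 + 0.1200×22.890 = 9.3033 per 1000.
Difference = 6.1234 − 9.3033 = -3.1799.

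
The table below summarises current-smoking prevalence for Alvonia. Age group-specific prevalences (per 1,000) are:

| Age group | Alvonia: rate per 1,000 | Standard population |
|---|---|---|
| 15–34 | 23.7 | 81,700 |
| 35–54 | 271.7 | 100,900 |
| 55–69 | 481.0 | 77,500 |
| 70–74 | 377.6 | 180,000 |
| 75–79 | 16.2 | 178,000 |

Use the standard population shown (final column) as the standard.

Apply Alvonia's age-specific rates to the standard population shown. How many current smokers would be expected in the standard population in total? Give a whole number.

Expected current smokers = Σ (standard pop × age-specific rate ÷ 1,000)
= 81,700×23.7/1,000 + 100,900×271.7/1,000 + 77,500×481.0/1,000 + 180,000×377.6/1,000 + 178,000×16.2/1,000
= 1936.29 + 27414.53 + 37277.50 + 67968.00 + 2883.60 = 137479.92.

137480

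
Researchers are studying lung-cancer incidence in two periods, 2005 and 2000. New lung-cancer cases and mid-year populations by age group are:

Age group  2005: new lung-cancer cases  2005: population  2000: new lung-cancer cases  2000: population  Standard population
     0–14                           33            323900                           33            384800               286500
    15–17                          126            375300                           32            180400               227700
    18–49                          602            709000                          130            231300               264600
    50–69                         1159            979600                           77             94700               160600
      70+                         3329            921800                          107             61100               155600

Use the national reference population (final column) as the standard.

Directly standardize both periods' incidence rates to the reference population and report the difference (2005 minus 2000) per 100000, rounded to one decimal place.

42.5

Age-specific rates per 100000 for 2005: 10.19, 33.57, 84.91, 118.31, 361.14.
For 2000: 8.58, 17.74, 56.20, 81.31, 175.12.
Standard total = 1095000; weights = 0.2616, 0.2079, 0.2416, 0.1467, 0.1421.
2005: 0.2616×10.19 + 0.2079×33.57 + 0.2416×84.91 + 0.1467×118.31 + 0.1421×361.14 = 98.8357 per 100000.
2000: 0.2616×8.58 + 0.2079×17.74 + 0.2416×56.20 + 0.1467×81.31 + 0.1421×175.12 = 56.3242 per 100000.
Difference = 98.8357 − 56.3242 = 42.5115.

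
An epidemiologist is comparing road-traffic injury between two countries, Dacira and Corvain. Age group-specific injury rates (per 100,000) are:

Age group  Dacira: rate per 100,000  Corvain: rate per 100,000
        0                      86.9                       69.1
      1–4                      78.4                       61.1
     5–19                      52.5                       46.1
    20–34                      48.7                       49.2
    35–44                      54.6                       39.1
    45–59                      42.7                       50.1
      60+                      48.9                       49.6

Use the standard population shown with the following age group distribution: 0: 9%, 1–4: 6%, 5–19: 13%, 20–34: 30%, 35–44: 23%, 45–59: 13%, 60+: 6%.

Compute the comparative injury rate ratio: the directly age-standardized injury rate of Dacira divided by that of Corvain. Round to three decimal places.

1.120

Standard weights: 0.09, 0.06, 0.13, 0.30, 0.23, 0.13, 0.06.
Dacira: 0.0900×86.9 + 0.0600×78.4 + 0.1300×52.5 + 0.3000×48.7 + 0.2300×54.6 + 0.1300×42.7 + 0.0600×48.9 = 55.0030 per 100,000.
Corvain: 0.0900×69.1 + 0.0600×61.1 + 0.1300×46.1 + 0.3000×49.2 + 0.2300×39.1 + 0.1300×50.1 + 0.0600×49.6 = 49.1200 per 100,000.
Ratio = 55.0030 ÷ 49.1200 = 1.11977.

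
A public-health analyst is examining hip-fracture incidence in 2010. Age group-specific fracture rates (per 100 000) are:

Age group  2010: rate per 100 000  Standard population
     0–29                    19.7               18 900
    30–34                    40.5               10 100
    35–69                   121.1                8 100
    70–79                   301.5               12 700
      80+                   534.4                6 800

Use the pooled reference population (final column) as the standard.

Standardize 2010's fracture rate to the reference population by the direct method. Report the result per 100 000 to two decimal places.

Standard total = 56 600; weights = 0.3339, 0.1784, 0.1431, 0.2244, 0.1201.
Standardized rate: 0.3339×19.7 + 0.1784×40.5 + 0.1431×121.1 + 0.2244×301.5 + 0.1201×534.4 = 162.9905 per 100 000.

162.99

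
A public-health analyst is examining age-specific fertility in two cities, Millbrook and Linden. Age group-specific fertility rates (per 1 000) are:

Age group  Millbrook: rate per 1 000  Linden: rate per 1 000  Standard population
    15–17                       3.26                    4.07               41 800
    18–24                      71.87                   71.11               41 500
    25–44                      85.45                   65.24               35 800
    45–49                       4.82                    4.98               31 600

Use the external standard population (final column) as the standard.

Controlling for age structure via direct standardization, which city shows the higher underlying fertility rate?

Millbrook

Standard total = 150 700; weights = 0.2774, 0.2754, 0.2376, 0.2097.
Millbrook: 0.2774×3.26 + 0.2754×71.87 + 0.2376×85.45 + 0.2097×4.82 = 42.0059 per 1 000.
Linden: 0.2774×4.07 + 0.2754×71.11 + 0.2376×65.24 + 0.2097×4.98 = 37.2538 per 1 000.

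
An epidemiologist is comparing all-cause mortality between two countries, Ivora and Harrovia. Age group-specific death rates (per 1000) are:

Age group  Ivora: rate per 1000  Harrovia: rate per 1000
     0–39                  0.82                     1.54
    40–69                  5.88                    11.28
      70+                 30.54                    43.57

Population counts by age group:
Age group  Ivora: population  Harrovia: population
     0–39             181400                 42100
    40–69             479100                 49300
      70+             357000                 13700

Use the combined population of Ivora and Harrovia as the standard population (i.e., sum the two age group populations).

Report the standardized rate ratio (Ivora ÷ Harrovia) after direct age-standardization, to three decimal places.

0.651

Combined standard total = 1122600; weights = 0.1991, 0.4707, 0.3302.
Ivora: 0.1991×0.82 + 0.4707×5.88 + 0.3302×30.54 = 13.0157 per 1000.
Harrovia: 0.1991×1.54 + 0.4707×11.28 + 0.3302×43.57 = 20.0035 per 1000.
Ratio = 13.0157 ÷ 20.0035 = 0.65067.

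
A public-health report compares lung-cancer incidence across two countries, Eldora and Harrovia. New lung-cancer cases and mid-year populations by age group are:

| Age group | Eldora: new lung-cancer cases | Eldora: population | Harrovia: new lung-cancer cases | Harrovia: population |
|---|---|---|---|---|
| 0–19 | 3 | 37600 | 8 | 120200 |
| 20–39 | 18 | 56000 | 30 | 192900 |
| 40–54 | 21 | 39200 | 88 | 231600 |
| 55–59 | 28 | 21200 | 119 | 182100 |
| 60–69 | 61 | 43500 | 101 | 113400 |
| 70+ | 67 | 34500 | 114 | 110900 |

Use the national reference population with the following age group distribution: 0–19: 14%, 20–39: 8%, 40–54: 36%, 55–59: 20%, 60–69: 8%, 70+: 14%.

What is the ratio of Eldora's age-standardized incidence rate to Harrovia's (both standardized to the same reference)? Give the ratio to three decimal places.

1.741

Age-specific rates per 100000 for Eldora: 7.98, 32.14, 53.57, 132.08, 140.23, 194.20.
For Harrovia: 6.66, 15.55, 38.00, 65.35, 89.07, 102.80.
Standard weights: 0.14, 0.08, 0.36, 0.20, 0.08, 0.14.
Eldora: 0.1400×7.98 + 0.0800×32.14 + 0.3600×53.57 + 0.2000×132.08 + 0.0800×140.23 + 0.1400×194.20 = 87.7961 per 100000.
Harrovia: 0.1400×6.66 + 0.0800×15.55 + 0.3600×38.00 + 0.2000×65.35 + 0.0800×89.07 + 0.1400×102.80 = 50.4410 per 100000.
Ratio = 87.7961 ÷ 50.4410 = 1.74057.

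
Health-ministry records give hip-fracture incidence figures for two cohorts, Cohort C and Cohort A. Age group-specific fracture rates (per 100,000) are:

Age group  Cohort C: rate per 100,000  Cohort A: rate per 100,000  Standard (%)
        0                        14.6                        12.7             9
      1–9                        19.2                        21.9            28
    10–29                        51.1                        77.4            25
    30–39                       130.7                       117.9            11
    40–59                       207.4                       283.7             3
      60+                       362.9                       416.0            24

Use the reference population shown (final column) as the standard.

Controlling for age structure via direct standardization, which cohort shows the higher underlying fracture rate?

Cohort A

Standard weights: 0.09, 0.28, 0.25, 0.11, 0.03, 0.24.
Cohort C: 0.0900×14.6 + 0.2800×19.2 + 0.2500×51.1 + 0.1100×130.7 + 0.0300×207.4 + 0.2400×362.9 = 127.1600 per 100,000.
Cohort A: 0.0900×12.7 + 0.2800×21.9 + 0.2500×77.4 + 0.1100×117.9 + 0.0300×283.7 + 0.2400×416.0 = 147.9450 per 100,000.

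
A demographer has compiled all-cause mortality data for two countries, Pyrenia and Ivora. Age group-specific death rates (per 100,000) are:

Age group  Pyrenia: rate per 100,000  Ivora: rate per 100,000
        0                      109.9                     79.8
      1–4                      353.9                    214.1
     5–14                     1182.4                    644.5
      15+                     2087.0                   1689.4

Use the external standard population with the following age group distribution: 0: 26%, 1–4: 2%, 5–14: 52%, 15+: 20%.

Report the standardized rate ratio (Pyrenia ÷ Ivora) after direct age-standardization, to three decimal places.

1.530

Standard weights: 0.26, 0.02, 0.52, 0.20.
Pyrenia: 0.2600×109.9 + 0.0200×353.9 + 0.5200×1182.4 + 0.2000×2087.0 = 1067.9000 per 100,000.
Ivora: 0.2600×79.8 + 0.0200×214.1 + 0.5200×644.5 + 0.2000×1689.4 = 698.0500 per 100,000.
Ratio = 1067.9000 ÷ 698.0500 = 1.52983.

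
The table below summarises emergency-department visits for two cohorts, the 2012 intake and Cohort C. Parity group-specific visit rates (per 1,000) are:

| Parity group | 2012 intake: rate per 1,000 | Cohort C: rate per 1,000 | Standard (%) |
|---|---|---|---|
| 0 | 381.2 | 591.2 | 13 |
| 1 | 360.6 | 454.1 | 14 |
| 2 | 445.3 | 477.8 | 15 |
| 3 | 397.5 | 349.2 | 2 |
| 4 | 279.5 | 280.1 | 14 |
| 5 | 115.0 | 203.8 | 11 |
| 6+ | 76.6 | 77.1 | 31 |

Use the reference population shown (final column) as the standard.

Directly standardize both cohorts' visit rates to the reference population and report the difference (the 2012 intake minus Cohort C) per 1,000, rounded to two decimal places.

Standard weights: 0.13, 0.14, 0.15, 0.02, 0.14, 0.11, 0.31.
The 2012 intake: 0.1300×381.2 + 0.1400×360.6 + 0.1500×445.3 + 0.0200×397.5 + 0.1400×279.5 + 0.1100×115.0 + 0.3100×76.6 = 250.3110 per 1,000.
Cohort C: 0.1300×591.2 + 0.1400×454.1 + 0.1500×477.8 + 0.0200×349.2 + 0.1400×280.1 + 0.1100×203.8 + 0.3100×77.1 = 304.6170 per 1,000.
Difference = 250.3110 − 304.6170 = -54.3060.

-54.31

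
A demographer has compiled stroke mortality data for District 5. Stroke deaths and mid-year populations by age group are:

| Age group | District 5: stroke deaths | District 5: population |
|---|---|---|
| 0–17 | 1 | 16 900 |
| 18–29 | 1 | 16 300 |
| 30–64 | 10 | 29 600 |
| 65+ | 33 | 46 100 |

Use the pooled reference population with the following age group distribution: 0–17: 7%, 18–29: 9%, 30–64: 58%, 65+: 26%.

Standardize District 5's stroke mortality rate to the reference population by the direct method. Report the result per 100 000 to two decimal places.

Age-specific rates per 100 000 for District 5: 5.92, 6.13, 33.78, 71.58.
Standard weights: 0.07, 0.09, 0.58, 0.26.
Standardized rate: 0.0700×5.92 + 0.0900×6.13 + 0.5800×33.78 + 0.2600×71.58 = 39.1727 per 100 000.

39.17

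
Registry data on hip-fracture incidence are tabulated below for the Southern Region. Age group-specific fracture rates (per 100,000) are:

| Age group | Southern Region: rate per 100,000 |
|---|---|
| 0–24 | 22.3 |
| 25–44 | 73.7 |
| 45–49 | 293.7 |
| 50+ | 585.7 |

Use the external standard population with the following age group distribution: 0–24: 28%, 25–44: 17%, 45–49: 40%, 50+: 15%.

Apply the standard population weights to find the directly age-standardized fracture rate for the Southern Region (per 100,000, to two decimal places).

Standard weights: 0.28, 0.17, 0.40, 0.15.
Standardized rate: 0.2800×22.3 + 0.1700×73.7 + 0.4000×293.7 + 0.1500×585.7 = 224.1080 per 100,000.

224.11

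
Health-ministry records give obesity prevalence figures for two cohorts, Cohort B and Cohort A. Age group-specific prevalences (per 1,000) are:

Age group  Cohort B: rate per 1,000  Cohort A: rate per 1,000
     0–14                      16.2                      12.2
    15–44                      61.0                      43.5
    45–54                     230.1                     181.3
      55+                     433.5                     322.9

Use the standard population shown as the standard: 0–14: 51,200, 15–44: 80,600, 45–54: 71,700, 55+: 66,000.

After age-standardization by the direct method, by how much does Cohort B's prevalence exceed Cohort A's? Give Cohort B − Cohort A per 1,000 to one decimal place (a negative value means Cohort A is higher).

46.1

Standard total = 269,500; weights = 0.1900, 0.2991, 0.2660, 0.2449.
Cohort B: 0.1900×16.2 + 0.2991×61.0 + 0.2660×230.1 + 0.2449×433.5 = 188.7021 per 1,000.
Cohort A: 0.1900×12.2 + 0.2991×43.5 + 0.2660×181.3 + 0.2449×322.9 = 142.6395 per 1,000.
Difference = 188.7021 − 142.6395 = 46.0626.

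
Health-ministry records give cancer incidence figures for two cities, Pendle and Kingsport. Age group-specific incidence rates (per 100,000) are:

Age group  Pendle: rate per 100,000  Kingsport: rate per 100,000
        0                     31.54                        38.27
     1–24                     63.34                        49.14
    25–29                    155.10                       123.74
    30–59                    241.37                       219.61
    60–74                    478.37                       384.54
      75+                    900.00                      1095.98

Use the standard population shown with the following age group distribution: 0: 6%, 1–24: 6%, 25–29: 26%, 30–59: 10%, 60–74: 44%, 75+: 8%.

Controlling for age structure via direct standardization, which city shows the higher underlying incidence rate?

Standard weights: 0.06, 0.06, 0.26, 0.10, 0.44, 0.08.
Pendle: 0.0600×31.54 + 0.0600×63.34 + 0.2600×155.10 + 0.1000×241.37 + 0.4400×478.37 + 0.0800×900.00 = 352.6386 per 100,000.
Kingsport: 0.0600×38.27 + 0.0600×49.14 + 0.2600×123.74 + 0.1000×219.61 + 0.4400×384.54 + 0.0800×1095.98 = 316.2540 per 100,000.

Pendle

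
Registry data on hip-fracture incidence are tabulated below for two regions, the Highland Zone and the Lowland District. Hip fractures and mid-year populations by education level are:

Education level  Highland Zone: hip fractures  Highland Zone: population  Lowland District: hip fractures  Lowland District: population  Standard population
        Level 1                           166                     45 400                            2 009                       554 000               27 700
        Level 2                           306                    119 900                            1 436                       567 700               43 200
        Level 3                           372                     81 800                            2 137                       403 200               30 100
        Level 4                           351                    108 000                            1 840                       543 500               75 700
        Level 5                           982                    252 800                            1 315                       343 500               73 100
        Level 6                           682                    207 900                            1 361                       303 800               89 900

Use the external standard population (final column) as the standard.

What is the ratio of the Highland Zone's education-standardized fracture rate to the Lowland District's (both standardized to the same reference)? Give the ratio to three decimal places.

Education-specific rates per 100 000 for the Highland Zone: 365.64, 255.21, 454.77, 325.00, 388.45, 328.04.
For the Lowland District: 362.64, 252.95, 530.01, 338.55, 382.82, 447.99.
Standard total = 339 700; weights = 0.0815, 0.1272, 0.0886, 0.2228, 0.2152, 0.2646.
The Highland Zone: 0.0815×365.64 + 0.1272×255.21 + 0.0886×454.77 + 0.2228×325.00 + 0.2152×388.45 + 0.2646×328.04 = 345.3961 per 100 000.
The Lowland District: 0.0815×362.64 + 0.1272×252.95 + 0.0886×530.01 + 0.2228×338.55 + 0.2152×382.82 + 0.2646×447.99 = 385.0828 per 100 000.
Ratio = 345.3961 ÷ 385.0828 = 0.89694.

0.897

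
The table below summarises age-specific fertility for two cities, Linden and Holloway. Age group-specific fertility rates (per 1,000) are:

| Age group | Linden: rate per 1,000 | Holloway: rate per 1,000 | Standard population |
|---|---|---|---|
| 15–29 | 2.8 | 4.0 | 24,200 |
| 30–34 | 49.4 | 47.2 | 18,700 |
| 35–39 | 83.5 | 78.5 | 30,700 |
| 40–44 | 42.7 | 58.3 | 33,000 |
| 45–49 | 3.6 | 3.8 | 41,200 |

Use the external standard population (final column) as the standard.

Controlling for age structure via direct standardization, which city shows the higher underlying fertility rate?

Standard total = 147,800; weights = 0.1637, 0.1265, 0.2077, 0.2233, 0.2788.
Linden: 0.1637×2.8 + 0.1265×49.4 + 0.2077×83.5 + 0.2233×42.7 + 0.2788×3.6 = 34.5901 per 1,000.
Holloway: 0.1637×4.0 + 0.1265×47.2 + 0.2077×78.5 + 0.2233×58.3 + 0.2788×3.8 = 37.0085 per 1,000.

Holloway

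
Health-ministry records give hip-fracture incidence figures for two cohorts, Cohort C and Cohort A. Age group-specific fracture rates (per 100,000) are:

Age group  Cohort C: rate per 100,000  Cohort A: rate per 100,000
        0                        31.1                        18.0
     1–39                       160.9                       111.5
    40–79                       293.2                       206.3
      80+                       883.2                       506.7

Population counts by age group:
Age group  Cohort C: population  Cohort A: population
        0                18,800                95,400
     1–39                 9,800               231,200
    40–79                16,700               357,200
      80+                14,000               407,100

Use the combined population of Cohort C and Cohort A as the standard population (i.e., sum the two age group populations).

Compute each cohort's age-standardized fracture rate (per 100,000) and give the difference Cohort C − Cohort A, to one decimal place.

Combined standard total = 1,150,200; weights = 0.0993, 0.2095, 0.3251, 0.3661.
Cohort C: 0.0993×31.1 + 0.2095×160.9 + 0.3251×293.2 + 0.3661×883.2 = 455.4612 per 100,000.
Cohort A: 0.0993×18.0 + 0.2095×111.5 + 0.3251×206.3 + 0.3661×506.7 = 277.7204 per 100,000.
Difference = 455.4612 − 277.7204 = 177.7408.

177.7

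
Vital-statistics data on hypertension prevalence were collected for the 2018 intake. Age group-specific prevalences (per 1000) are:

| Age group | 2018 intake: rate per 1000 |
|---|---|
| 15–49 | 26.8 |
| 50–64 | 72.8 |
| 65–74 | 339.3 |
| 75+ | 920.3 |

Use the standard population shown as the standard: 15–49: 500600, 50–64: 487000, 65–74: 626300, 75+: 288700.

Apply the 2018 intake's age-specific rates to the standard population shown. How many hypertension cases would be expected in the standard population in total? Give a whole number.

527064

Expected hypertension cases = Σ (standard pop × age-specific rate ÷ 1000)
= 500600×26.8/1000 + 487000×72.8/1000 + 626300×339.3/1000 + 288700×920.3/1000
= 13416.08 + 35453.60 + 212503.59 + 265690.61 = 527063.88.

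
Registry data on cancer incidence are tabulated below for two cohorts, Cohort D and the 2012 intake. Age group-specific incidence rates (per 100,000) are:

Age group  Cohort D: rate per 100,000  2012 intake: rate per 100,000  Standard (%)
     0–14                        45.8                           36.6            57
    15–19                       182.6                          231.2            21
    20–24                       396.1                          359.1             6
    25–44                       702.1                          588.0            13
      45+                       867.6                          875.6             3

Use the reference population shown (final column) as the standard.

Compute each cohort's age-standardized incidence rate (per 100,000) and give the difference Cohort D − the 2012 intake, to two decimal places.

11.85

Standard weights: 0.57, 0.21, 0.06, 0.13, 0.03.
Cohort D: 0.5700×45.8 + 0.2100×182.6 + 0.0600×396.1 + 0.1300×702.1 + 0.0300×867.6 = 205.5190 per 100,000.
The 2012 intake: 0.5700×36.6 + 0.2100×231.2 + 0.0600×359.1 + 0.1300×588.0 + 0.0300×875.6 = 193.6680 per 100,000.
Difference = 205.5190 − 193.6680 = 11.8510.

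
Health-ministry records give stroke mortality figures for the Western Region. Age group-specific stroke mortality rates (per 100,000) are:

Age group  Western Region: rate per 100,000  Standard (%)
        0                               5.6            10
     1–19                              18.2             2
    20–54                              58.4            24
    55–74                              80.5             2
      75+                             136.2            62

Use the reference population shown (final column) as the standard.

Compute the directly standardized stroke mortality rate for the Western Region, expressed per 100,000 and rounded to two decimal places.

100.99

Standard weights: 0.10, 0.02, 0.24, 0.02, 0.62.
Standardized rate: 0.1000×5.6 + 0.0200×18.2 + 0.2400×58.4 + 0.0200×80.5 + 0.6200×136.2 = 100.9940 per 100,000.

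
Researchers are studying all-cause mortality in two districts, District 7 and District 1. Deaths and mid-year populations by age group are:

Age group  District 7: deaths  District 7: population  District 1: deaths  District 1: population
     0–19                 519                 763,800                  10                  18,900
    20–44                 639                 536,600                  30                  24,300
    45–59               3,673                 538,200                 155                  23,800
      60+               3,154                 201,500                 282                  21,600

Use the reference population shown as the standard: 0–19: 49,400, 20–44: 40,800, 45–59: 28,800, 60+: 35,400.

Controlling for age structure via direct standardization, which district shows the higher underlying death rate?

Age-specific rates per 100,000 for District 7: 67.95, 119.08, 682.46, 1565.26.
For District 1: 52.91, 123.46, 651.26, 1305.56.
Standard total = 154,400; weights = 0.3199, 0.2642, 0.1865, 0.2293.
District 7: 0.3199×67.95 + 0.2642×119.08 + 0.1865×682.46 + 0.2293×1565.26 = 539.3807 per 100,000.
District 1: 0.3199×52.91 + 0.2642×123.46 + 0.1865×651.26 + 0.2293×1305.56 = 470.3612 per 100,000.
The crude rates (391.40 vs 538.37) would put District 1 higher, but that reflects its age composition; once standardized to a common age structure, District 7 has the higher underlying rate.

District 7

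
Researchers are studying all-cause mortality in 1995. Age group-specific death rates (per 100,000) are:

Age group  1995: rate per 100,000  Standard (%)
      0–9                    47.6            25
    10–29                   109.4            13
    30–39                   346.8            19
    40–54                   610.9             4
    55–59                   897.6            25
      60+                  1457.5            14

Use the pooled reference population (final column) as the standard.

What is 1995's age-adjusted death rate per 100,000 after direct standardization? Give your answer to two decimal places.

544.90

Standard weights: 0.25, 0.13, 0.19, 0.04, 0.25, 0.14.
Standardized rate: 0.2500×47.6 + 0.1300×109.4 + 0.1900×346.8 + 0.0400×610.9 + 0.2500×897.6 + 0.1400×1457.5 = 544.9000 per 100,000.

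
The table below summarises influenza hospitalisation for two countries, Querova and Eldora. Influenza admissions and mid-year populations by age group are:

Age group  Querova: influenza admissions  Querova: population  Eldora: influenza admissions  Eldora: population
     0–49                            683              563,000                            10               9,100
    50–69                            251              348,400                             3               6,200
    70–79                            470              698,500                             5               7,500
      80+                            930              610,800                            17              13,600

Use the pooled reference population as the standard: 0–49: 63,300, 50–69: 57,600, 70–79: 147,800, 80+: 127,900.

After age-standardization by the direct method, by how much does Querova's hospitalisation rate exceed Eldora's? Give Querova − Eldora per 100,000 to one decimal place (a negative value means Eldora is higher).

14.3

Age-specific rates per 100,000 for Querova: 121.31, 72.04, 67.29, 152.26.
For Eldora: 109.89, 48.39, 66.67, 125.00.
Standard total = 396,600; weights = 0.1596, 0.1452, 0.3727, 0.3225.
Querova: 0.1596×121.31 + 0.1452×72.04 + 0.3727×67.29 + 0.3225×152.26 = 104.0038 per 100,000.
Eldora: 0.1596×109.89 + 0.1452×48.39 + 0.3727×66.67 + 0.3225×125.00 = 89.7226 per 100,000.
Difference = 104.0038 − 89.7226 = 14.2812.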